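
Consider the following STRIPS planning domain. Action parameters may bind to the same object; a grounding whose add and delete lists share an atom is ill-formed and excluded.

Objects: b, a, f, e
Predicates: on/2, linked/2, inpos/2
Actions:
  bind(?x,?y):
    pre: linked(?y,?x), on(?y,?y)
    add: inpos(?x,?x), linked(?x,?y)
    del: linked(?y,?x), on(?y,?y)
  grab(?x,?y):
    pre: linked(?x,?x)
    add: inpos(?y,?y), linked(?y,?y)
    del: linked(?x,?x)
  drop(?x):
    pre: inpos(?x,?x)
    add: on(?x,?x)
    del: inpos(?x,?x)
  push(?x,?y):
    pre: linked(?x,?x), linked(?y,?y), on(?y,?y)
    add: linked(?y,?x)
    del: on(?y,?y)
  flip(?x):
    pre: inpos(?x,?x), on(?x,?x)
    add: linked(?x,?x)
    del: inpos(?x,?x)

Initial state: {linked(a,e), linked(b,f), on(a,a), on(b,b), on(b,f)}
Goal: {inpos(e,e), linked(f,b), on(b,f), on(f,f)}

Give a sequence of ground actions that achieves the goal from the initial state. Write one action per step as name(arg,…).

1. bind(f,b)  →  {inpos(f,f), linked(a,e), linked(f,b), on(a,a), on(b,f)}
2. bind(e,a)  →  {inpos(e,e), inpos(f,f), linked(e,a), linked(f,b), on(b,f)}
3. drop(f)  →  {inpos(e,e), linked(e,a), linked(f,b), on(b,f), on(f,f)}

bind(f,b); bind(e,a); drop(f)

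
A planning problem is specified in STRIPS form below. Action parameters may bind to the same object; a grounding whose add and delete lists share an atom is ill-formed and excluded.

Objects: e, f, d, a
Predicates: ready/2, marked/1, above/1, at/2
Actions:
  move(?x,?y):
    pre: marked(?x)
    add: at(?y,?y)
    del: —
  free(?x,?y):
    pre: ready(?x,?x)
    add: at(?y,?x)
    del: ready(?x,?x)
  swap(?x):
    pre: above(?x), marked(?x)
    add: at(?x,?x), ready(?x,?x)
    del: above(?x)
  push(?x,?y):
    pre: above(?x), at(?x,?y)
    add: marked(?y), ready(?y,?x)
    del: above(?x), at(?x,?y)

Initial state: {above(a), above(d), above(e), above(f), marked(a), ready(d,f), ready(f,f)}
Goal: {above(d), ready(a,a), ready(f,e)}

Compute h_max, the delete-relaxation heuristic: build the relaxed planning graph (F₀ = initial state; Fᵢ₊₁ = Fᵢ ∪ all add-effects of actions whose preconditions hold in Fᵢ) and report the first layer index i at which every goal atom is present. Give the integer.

2

F0 = init (7 atoms)
F1 = F0 ∪ {at(a,a), at(a,f), at(d,d), at(d,f), at(e,e), at(e,f), at(f,f), ready(a,a)}  (15 atoms)
F2 = F1 ∪ {at(d,a), at(e,a), at(f,a), marked(d), marked(e), marked(f), ready(d,d), ready(e,e), ready(f,a), ready(f,d), ready(f,e)}  (26 atoms)
goal ⊆ F2  ⇒  h_max = 2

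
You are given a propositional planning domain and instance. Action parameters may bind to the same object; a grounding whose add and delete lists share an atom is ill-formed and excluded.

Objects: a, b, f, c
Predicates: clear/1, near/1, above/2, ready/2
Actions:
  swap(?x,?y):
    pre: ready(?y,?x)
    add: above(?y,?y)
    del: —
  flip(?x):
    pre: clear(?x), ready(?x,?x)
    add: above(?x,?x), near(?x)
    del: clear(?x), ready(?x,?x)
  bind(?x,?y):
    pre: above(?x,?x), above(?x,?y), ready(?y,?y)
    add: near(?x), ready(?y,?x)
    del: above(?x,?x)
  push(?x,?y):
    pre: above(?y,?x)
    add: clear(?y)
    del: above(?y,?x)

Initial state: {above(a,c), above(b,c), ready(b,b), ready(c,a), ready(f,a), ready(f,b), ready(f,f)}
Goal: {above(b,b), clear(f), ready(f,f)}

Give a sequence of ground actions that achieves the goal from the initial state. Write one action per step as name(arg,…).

swap(a,f); swap(b,b); push(f,f)

1. swap(a,f)  →  {above(a,c), above(b,c), above(f,f), ready(b,b), ready(c,a), ready(f,a), ready(f,b), ready(f,f)}
2. swap(b,b)  →  {above(a,c), above(b,b), above(b,c), above(f,f), ready(b,b), ready(c,a), ready(f,a), ready(f,b), ready(f,f)}
3. push(f,f)  →  {above(a,c), above(b,b), above(b,c), clear(f), ready(b,b), ready(c,a), ready(f,a), ready(f,b), ready(f,f)}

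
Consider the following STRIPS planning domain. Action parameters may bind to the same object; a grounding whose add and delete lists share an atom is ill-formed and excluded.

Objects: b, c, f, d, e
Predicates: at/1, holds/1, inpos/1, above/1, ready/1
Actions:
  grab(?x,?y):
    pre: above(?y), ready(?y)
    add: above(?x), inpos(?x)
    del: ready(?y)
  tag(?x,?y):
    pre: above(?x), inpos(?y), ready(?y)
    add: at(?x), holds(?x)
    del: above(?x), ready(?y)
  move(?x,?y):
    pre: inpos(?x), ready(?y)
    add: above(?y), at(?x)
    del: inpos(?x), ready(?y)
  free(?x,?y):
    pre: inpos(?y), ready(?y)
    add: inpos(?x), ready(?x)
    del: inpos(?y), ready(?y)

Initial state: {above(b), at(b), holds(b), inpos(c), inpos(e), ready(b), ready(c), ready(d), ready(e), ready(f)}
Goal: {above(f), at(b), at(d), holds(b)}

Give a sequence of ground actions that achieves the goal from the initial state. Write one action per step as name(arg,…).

1. grab(d,b)  →  {above(b), above(d), at(b), holds(b), inpos(c), inpos(d), inpos(e), ready(c), ready(d), ready(e), ready(f)}
2. move(d,f)  →  {above(b), above(d), above(f), at(b), at(d), holds(b), inpos(c), inpos(e), ready(c), ready(d), ready(e)}

grab(d,b); move(d,f)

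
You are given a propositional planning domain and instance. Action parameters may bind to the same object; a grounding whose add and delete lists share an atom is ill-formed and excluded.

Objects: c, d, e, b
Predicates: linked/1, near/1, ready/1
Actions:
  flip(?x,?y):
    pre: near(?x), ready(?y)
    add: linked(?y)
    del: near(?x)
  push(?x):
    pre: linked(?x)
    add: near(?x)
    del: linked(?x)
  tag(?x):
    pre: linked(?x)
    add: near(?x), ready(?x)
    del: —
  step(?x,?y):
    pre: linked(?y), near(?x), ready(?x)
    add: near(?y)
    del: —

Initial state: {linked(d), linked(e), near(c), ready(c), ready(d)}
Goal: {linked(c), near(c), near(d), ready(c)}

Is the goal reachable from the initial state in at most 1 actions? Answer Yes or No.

1. flip(c,c)  →  {linked(c), linked(d), linked(e), ready(c), ready(d)}
2. push(d)  →  {linked(c), linked(e), near(d), ready(c), ready(d)}
3. tag(c)  →  {linked(c), linked(e), near(c), near(d), ready(c), ready(d)}
optimal plan length = 3; 3 > 1

No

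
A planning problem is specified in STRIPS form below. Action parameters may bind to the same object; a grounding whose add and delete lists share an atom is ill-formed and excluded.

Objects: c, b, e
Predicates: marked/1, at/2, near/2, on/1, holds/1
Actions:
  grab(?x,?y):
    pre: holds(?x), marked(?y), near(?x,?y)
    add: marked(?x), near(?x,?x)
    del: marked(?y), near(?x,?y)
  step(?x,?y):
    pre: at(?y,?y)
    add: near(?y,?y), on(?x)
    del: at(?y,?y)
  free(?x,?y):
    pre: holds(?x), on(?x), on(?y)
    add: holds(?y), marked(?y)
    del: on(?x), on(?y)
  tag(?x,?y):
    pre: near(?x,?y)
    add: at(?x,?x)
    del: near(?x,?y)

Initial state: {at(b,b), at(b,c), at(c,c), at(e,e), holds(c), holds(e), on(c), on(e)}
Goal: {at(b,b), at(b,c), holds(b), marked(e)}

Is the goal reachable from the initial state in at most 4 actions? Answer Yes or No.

1. step(b,c)  →  {at(b,b), at(b,c), at(e,e), holds(c), holds(e), near(c,c), on(b), on(c), on(e)}
2. free(c,b)  →  {at(b,b), at(b,c), at(e,e), holds(b), holds(c), holds(e), marked(b), near(c,c), on(e)}
3. free(e,e)  →  {at(b,b), at(b,c), at(e,e), holds(b), holds(c), holds(e), marked(b), marked(e), near(c,c)}
optimal plan length = 3; 3 ≤ 4

Yes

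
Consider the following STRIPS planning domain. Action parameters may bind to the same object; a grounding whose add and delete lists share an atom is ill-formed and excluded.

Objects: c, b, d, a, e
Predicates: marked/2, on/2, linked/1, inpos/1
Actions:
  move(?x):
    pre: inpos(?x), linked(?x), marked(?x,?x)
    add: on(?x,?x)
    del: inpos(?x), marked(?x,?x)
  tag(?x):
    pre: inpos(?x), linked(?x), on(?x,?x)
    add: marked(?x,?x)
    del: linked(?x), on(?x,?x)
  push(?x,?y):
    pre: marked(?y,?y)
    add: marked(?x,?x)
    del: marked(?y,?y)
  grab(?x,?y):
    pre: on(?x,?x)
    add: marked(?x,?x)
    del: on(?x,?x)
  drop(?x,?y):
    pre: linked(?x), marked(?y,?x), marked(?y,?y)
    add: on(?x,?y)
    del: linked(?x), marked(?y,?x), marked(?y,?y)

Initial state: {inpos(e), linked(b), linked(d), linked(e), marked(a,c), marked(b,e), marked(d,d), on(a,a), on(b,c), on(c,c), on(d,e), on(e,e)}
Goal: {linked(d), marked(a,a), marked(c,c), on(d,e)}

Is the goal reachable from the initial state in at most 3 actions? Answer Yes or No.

1. push(c,d)  →  {inpos(e), linked(b), linked(d), linked(e), marked(a,c), marked(b,e), marked(c,c), on(a,a), on(b,c), on(c,c), on(d,e), on(e,e)}
2. grab(a,c)  →  {inpos(e), linked(b), linked(d), linked(e), marked(a,a), marked(a,c), marked(b,e), marked(c,c), on(b,c), on(c,c), on(d,e), on(e,e)}
optimal plan length = 2; 2 ≤ 3

Yes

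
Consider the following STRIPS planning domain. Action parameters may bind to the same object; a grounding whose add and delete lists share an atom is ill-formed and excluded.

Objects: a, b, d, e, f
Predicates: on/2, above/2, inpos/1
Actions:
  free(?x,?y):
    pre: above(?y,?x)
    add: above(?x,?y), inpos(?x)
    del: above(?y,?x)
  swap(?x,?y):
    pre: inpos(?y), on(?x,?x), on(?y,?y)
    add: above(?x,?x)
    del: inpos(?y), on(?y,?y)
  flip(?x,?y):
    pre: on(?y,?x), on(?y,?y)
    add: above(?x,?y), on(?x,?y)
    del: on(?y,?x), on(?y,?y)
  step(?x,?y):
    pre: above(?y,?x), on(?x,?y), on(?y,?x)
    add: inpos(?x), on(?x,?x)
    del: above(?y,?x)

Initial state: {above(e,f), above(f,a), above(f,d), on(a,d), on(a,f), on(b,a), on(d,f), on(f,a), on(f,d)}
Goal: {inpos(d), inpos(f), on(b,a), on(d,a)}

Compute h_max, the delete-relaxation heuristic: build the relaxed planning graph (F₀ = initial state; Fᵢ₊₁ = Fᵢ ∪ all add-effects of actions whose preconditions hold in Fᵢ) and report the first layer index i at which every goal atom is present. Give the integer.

F0 = init (9 atoms)
F1 = F0 ∪ {above(a,f), above(d,f), above(f,e), inpos(a), inpos(d), inpos(f), on(a,a), on(d,d)}  (17 atoms)
F2 = F1 ∪ {above(a,a), above(d,a), above(d,d), inpos(e), on(d,a), on(f,f)}  (23 atoms)
goal ⊆ F2  ⇒  h_max = 2

2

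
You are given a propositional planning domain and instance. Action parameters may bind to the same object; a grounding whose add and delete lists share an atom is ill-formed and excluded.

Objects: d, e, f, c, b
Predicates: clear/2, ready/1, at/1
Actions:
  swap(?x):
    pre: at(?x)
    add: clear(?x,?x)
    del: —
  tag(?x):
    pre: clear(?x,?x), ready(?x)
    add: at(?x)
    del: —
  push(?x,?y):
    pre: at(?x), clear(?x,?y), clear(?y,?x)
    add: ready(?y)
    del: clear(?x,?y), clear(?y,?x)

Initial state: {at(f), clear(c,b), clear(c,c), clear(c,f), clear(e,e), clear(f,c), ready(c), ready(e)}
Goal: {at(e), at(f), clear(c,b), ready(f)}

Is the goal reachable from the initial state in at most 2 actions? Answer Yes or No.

1. swap(f)  →  {at(f), clear(c,b), clear(c,c), clear(c,f), clear(e,e), clear(f,c), clear(f,f), ready(c), ready(e)}
2. tag(e)  →  {at(e), at(f), clear(c,b), clear(c,c), clear(c,f), clear(e,e), clear(f,c), clear(f,f), ready(c), ready(e)}
3. push(f,f)  →  {at(e), at(f), clear(c,b), clear(c,c), clear(c,f), clear(e,e), clear(f,c), ready(c), ready(e), ready(f)}
optimal plan length = 3; 3 > 2

No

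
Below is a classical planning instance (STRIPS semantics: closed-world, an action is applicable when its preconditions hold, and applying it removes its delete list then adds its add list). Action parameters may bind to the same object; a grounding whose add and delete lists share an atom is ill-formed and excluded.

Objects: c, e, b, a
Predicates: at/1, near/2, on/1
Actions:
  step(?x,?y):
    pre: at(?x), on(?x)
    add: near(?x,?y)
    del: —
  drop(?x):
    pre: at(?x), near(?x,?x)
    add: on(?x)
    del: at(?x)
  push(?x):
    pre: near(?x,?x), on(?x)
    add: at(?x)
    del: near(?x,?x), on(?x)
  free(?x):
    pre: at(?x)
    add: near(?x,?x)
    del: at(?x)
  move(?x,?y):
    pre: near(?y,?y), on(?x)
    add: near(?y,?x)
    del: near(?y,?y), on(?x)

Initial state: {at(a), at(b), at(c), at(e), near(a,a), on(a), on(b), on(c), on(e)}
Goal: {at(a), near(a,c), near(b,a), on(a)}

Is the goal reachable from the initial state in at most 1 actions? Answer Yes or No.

1. step(b,a)  →  {at(a), at(b), at(c), at(e), near(a,a), near(b,a), on(a), on(b), on(c), on(e)}
2. step(a,c)  →  {at(a), at(b), at(c), at(e), near(a,a), near(a,c), near(b,a), on(a), on(b), on(c), on(e)}
optimal plan length = 2; 2 > 1

No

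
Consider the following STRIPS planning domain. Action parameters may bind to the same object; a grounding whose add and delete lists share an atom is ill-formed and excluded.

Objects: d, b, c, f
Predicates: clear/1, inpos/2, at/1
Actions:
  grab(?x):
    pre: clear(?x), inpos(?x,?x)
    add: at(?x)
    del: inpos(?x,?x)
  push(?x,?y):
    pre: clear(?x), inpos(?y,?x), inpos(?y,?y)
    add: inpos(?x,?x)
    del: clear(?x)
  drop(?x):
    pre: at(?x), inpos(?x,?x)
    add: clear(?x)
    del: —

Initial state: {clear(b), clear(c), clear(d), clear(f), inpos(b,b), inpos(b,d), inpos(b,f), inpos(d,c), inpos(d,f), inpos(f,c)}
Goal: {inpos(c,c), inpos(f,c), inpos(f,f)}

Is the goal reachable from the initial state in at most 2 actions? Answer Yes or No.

Yes

1. push(f,b)  →  {clear(b), clear(c), clear(d), inpos(b,b), inpos(b,d), inpos(b,f), inpos(d,c), inpos(d,f), inpos(f,c), inpos(f,f)}
2. push(c,f)  →  {clear(b), clear(d), inpos(b,b), inpos(b,d), inpos(b,f), inpos(c,c), inpos(d,c), inpos(d,f), inpos(f,c), inpos(f,f)}
optimal plan length = 2; 2 ≤ 2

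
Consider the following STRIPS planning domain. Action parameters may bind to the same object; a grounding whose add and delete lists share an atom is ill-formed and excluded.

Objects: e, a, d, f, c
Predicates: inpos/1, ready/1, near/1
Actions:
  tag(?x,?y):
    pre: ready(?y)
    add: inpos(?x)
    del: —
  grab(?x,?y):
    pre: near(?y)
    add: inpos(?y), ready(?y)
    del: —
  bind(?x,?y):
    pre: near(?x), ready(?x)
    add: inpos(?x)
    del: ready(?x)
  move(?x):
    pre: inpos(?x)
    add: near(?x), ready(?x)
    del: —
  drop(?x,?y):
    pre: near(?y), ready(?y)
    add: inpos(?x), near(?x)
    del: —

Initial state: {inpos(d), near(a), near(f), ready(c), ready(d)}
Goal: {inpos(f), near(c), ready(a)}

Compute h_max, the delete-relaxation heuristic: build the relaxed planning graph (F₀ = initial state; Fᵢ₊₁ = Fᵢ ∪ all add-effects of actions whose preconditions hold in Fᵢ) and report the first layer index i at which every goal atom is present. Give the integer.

2

F0 = init (5 atoms)
F1 = F0 ∪ {inpos(a), inpos(c), inpos(e), inpos(f), near(d), ready(a), ready(f)}  (12 atoms)
F2 = F1 ∪ {near(c), near(e), ready(e)}  (15 atoms)
goal ⊆ F2  ⇒  h_max = 2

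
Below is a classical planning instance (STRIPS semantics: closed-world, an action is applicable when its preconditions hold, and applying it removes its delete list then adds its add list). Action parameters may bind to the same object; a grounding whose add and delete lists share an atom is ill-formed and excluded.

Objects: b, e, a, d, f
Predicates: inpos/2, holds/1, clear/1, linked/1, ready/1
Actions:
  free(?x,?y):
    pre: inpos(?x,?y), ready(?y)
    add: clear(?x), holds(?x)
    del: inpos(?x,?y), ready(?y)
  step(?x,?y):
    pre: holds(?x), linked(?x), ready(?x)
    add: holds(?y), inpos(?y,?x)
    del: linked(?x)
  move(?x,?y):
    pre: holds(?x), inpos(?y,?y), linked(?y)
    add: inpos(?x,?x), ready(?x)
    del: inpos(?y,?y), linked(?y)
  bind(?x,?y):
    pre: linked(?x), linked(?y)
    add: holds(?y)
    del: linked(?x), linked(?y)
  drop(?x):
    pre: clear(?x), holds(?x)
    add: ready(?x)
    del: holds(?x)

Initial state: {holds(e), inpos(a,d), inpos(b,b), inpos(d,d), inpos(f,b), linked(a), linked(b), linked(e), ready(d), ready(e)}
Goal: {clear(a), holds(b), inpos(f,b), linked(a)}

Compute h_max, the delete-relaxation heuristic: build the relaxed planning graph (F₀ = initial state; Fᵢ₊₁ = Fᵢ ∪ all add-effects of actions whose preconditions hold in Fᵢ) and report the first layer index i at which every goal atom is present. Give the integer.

1

F0 = init (10 atoms)
F1 = F0 ∪ {clear(a), clear(d), holds(a), holds(b), holds(d), holds(f), inpos(a,e), inpos(b,e), inpos(d,e), inpos(e,e), inpos(f,e)}  (21 atoms)
goal ⊆ F1  ⇒  h_max = 1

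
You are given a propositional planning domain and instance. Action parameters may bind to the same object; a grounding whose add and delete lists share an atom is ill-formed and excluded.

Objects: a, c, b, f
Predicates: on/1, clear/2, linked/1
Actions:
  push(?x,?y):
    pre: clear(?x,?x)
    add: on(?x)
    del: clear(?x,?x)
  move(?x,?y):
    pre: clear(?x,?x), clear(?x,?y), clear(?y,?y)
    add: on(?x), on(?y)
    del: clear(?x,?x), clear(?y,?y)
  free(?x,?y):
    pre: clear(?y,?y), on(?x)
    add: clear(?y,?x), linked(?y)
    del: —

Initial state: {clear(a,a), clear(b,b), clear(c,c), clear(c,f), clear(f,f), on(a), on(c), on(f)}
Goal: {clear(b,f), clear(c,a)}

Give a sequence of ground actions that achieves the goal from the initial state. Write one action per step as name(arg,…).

1. free(a,c)  →  {clear(a,a), clear(b,b), clear(c,a), clear(c,c), clear(c,f), clear(f,f), linked(c), on(a), on(c), on(f)}
2. free(f,b)  →  {clear(a,a), clear(b,b), clear(b,f), clear(c,a), clear(c,c), clear(c,f), clear(f,f), linked(b), linked(c), on(a), on(c), on(f)}

free(a,c); free(f,b)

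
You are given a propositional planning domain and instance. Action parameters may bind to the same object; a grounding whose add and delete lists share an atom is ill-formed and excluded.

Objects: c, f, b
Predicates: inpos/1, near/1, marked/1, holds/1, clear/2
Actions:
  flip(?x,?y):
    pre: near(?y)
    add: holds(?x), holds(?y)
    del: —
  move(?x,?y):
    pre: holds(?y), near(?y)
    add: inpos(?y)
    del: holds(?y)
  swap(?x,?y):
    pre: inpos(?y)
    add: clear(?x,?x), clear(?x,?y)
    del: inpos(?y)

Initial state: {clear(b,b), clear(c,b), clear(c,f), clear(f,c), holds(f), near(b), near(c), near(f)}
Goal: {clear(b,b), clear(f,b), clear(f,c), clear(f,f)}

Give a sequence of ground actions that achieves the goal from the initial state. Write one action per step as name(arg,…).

flip(c,b); move(c,b); swap(f,b)

1. flip(c,b)  →  {clear(b,b), clear(c,b), clear(c,f), clear(f,c), holds(b), holds(c), holds(f), near(b), near(c), near(f)}
2. move(c,b)  →  {clear(b,b), clear(c,b), clear(c,f), clear(f,c), holds(c), holds(f), inpos(b), near(b), near(c), near(f)}
3. swap(f,b)  →  {clear(b,b), clear(c,b), clear(c,f), clear(f,b), clear(f,c), clear(f,f), holds(c), holds(f), near(b), near(c), near(f)}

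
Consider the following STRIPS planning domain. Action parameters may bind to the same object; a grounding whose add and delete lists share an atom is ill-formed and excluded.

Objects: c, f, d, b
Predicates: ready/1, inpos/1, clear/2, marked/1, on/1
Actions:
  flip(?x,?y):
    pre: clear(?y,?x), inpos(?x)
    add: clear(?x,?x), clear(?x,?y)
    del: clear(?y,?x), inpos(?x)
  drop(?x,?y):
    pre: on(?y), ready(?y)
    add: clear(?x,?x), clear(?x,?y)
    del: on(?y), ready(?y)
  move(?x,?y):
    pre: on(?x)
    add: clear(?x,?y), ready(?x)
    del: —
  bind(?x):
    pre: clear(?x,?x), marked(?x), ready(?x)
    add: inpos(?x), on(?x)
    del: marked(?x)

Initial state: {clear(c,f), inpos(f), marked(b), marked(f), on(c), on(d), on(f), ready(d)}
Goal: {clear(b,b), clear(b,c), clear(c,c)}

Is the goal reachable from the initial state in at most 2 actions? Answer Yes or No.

1. move(c,c)  →  {clear(c,c), clear(c,f), inpos(f), marked(b), marked(f), on(c), on(d), on(f), ready(c), ready(d)}
2. drop(b,c)  →  {clear(b,b), clear(b,c), clear(c,c), clear(c,f), inpos(f), marked(b), marked(f), on(d), on(f), ready(d)}
optimal plan length = 2; 2 ≤ 2

Yes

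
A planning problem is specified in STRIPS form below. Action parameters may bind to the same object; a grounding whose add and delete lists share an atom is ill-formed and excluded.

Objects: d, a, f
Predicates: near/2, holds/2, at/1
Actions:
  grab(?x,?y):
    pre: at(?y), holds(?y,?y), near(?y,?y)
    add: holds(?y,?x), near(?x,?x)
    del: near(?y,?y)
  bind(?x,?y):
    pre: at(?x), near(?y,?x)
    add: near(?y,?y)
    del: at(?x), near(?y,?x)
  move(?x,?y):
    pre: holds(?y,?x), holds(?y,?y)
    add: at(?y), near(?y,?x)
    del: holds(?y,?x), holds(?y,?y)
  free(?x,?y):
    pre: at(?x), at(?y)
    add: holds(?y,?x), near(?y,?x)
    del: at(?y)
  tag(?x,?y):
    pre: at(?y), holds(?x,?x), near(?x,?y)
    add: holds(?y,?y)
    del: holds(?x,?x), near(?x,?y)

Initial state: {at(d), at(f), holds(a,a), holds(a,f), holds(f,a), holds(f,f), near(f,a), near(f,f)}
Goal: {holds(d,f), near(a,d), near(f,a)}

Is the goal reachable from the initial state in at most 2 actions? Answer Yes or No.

1. move(a,a)  →  {at(a), at(d), at(f), holds(a,f), holds(f,a), holds(f,f), near(a,a), near(f,a), near(f,f)}
2. free(d,a)  →  {at(d), at(f), holds(a,d), holds(a,f), holds(f,a), holds(f,f), near(a,a), near(a,d), near(f,a), near(f,f)}
3. free(f,d)  →  {at(f), holds(a,d), holds(a,f), holds(d,f), holds(f,a), holds(f,f), near(a,a), near(a,d), near(d,f), near(f,a), near(f,f)}
optimal plan length = 3; 3 > 2

No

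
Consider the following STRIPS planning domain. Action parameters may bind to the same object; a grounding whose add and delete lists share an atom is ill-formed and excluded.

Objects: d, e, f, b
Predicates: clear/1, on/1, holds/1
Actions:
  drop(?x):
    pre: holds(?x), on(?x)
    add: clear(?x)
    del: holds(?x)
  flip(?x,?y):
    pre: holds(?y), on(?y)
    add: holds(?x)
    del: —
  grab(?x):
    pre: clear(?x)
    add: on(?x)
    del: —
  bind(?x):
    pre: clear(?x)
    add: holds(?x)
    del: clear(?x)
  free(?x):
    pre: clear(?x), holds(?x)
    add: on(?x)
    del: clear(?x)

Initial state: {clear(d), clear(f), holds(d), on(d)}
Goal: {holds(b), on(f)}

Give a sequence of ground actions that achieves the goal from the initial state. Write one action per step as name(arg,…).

flip(b,d); grab(f)

1. flip(b,d)  →  {clear(d), clear(f), holds(b), holds(d), on(d)}
2. grab(f)  →  {clear(d), clear(f), holds(b), holds(d), on(d), on(f)}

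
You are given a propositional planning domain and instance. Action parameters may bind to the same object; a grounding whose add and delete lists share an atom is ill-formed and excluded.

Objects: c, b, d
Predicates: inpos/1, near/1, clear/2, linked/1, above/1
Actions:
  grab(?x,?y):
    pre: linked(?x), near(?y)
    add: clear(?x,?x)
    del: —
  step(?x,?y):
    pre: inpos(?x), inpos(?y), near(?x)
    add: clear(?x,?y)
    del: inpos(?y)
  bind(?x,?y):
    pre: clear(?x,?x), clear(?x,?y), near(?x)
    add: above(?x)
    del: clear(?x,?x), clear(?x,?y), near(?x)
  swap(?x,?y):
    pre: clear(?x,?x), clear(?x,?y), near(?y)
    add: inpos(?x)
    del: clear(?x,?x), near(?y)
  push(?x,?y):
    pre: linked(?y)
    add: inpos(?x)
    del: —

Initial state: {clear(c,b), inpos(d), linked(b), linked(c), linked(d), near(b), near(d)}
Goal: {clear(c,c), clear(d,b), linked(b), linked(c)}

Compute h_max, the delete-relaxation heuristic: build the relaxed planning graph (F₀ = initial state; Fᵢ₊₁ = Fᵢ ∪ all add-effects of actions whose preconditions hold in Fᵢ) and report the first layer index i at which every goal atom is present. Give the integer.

2

F0 = init (7 atoms)
F1 = F0 ∪ {clear(b,b), clear(c,c), clear(d,d), inpos(b), inpos(c)}  (12 atoms)
F2 = F1 ∪ {above(b), above(d), clear(b,c), clear(b,d), clear(d,b), clear(d,c)}  (18 atoms)
goal ⊆ F2  ⇒  h_max = 2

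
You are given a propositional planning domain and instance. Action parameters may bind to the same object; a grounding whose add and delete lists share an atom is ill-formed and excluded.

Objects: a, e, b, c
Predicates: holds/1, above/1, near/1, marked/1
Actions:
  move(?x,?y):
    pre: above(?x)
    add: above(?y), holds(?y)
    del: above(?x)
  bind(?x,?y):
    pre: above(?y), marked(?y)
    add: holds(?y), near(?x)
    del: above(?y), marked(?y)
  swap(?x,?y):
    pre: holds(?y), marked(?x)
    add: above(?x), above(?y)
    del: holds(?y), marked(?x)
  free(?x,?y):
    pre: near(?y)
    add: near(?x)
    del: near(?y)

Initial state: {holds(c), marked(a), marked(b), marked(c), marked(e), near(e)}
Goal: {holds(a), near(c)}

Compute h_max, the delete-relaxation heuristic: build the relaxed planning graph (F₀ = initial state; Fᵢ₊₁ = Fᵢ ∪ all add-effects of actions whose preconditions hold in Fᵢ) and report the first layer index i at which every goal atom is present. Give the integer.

F0 = init (6 atoms)
F1 = F0 ∪ {above(a), above(b), above(c), above(e), near(a), near(b), near(c)}  (13 atoms)
F2 = F1 ∪ {holds(a), holds(b), holds(e)}  (16 atoms)
goal ⊆ F2  ⇒  h_max = 2

2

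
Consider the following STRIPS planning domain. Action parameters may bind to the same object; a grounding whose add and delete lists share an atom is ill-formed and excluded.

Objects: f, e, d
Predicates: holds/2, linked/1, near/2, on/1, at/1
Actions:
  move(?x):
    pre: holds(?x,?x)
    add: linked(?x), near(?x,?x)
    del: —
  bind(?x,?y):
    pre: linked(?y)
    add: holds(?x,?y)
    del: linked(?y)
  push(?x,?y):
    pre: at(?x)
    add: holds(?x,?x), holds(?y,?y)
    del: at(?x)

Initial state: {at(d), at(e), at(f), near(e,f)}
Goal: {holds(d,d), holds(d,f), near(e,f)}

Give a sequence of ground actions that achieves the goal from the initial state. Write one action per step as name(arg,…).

1. push(f,d)  →  {at(d), at(e), holds(d,d), holds(f,f), near(e,f)}
2. move(f)  →  {at(d), at(e), holds(d,d), holds(f,f), linked(f), near(e,f), near(f,f)}
3. bind(d,f)  →  {at(d), at(e), holds(d,d), holds(d,f), holds(f,f), near(e,f), near(f,f)}

push(f,d); move(f); bind(d,f)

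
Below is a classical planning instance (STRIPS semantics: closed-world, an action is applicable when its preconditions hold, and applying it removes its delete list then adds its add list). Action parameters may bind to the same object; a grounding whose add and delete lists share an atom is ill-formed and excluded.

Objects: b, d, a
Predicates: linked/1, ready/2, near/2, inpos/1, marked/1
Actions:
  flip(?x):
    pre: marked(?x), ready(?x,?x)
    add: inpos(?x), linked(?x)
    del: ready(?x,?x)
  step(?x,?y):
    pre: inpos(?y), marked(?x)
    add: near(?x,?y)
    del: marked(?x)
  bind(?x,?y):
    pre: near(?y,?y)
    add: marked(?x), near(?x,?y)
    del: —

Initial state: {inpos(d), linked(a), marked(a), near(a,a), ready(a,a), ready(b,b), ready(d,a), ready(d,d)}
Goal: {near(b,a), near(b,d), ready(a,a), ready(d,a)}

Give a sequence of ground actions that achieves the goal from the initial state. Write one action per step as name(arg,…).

bind(b,a); step(b,d)

1. bind(b,a)  →  {inpos(d), linked(a), marked(a), marked(b), near(a,a), near(b,a), ready(a,a), ready(b,b), ready(d,a), ready(d,d)}
2. step(b,d)  →  {inpos(d), linked(a), marked(a), near(a,a), near(b,a), near(b,d), ready(a,a), ready(b,b), ready(d,a), ready(d,d)}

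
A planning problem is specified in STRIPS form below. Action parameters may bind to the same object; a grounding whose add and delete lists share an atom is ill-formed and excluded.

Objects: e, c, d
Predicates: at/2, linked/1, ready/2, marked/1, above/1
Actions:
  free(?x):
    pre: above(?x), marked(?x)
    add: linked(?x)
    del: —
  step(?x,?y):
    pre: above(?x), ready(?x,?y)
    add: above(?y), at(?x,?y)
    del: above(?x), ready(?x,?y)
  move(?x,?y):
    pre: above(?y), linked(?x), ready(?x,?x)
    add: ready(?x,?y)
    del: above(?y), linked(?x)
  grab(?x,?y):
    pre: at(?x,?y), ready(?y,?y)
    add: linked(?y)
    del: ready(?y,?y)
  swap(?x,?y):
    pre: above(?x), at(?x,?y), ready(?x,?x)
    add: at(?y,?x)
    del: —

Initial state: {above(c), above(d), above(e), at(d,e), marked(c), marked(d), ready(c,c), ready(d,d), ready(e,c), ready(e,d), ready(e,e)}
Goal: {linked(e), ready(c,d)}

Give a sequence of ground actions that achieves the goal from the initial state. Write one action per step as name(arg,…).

1. free(c)  →  {above(c), above(d), above(e), at(d,e), linked(c), marked(c), marked(d), ready(c,c), ready(d,d), ready(e,c), ready(e,d), ready(e,e)}
2. move(c,d)  →  {above(c), above(e), at(d,e), marked(c), marked(d), ready(c,c), ready(c,d), ready(d,d), ready(e,c), ready(e,d), ready(e,e)}
3. grab(d,e)  →  {above(c), above(e), at(d,e), linked(e), marked(c), marked(d), ready(c,c), ready(c,d), ready(d,d), ready(e,c), ready(e,d)}

free(c); move(c,d); grab(d,e)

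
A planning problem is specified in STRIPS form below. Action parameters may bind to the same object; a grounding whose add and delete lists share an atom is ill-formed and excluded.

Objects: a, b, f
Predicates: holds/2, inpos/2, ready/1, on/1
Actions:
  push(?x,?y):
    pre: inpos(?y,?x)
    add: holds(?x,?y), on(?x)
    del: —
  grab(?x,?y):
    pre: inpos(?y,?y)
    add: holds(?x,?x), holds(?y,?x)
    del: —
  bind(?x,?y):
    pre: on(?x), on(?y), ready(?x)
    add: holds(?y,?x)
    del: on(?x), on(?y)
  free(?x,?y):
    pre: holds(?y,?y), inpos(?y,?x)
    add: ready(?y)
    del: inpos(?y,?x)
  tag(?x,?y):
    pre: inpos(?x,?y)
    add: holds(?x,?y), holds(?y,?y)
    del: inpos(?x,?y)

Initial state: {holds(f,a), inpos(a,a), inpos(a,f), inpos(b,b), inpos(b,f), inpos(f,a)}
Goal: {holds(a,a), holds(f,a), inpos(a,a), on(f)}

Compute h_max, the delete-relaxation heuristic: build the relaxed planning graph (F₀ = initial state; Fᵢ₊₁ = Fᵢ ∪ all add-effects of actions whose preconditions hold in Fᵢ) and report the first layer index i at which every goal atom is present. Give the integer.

1

F0 = init (6 atoms)
F1 = F0 ∪ {holds(a,a), holds(a,b), holds(a,f), holds(b,a), holds(b,b), holds(b,f), holds(f,b), holds(f,f), on(a), on(b), on(f)}  (17 atoms)
goal ⊆ F1  ⇒  h_max = 1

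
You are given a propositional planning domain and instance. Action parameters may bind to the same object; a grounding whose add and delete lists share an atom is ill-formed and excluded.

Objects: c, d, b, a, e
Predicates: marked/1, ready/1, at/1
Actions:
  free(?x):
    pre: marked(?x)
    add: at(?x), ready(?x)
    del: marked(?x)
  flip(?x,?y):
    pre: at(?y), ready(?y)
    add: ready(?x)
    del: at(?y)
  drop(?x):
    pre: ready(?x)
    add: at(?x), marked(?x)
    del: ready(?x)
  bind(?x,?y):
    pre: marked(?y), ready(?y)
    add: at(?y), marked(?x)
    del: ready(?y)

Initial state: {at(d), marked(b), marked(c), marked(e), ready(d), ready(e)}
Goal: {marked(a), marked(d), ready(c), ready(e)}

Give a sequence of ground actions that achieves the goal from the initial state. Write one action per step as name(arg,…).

1. free(c)  →  {at(c), at(d), marked(b), marked(e), ready(c), ready(d), ready(e)}
2. flip(b,c)  →  {at(d), marked(b), marked(e), ready(b), ready(c), ready(d), ready(e)}
3. drop(d)  →  {at(d), marked(b), marked(d), marked(e), ready(b), ready(c), ready(e)}
4. bind(a,b)  →  {at(b), at(d), marked(a), marked(b), marked(d), marked(e), ready(c), ready(e)}

free(c); flip(b,c); drop(d); bind(a,b)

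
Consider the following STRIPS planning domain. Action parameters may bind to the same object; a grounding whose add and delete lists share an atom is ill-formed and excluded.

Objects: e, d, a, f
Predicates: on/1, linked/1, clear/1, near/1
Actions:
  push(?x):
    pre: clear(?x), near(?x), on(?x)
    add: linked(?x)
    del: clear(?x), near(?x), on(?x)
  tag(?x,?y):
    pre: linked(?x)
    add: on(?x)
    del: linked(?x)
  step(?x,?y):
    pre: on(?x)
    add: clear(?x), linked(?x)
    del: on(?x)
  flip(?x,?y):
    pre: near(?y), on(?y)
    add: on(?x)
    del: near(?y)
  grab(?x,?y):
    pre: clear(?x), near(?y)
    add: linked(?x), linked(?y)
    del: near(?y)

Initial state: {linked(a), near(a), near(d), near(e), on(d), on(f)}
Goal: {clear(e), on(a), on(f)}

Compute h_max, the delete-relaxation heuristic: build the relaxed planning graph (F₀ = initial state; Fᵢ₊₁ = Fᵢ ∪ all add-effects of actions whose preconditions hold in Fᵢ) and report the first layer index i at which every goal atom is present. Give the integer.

2

F0 = init (6 atoms)
F1 = F0 ∪ {clear(d), clear(f), linked(d), linked(f), on(a), on(e)}  (12 atoms)
F2 = F1 ∪ {clear(a), clear(e), linked(e)}  (15 atoms)
goal ⊆ F2  ⇒  h_max = 2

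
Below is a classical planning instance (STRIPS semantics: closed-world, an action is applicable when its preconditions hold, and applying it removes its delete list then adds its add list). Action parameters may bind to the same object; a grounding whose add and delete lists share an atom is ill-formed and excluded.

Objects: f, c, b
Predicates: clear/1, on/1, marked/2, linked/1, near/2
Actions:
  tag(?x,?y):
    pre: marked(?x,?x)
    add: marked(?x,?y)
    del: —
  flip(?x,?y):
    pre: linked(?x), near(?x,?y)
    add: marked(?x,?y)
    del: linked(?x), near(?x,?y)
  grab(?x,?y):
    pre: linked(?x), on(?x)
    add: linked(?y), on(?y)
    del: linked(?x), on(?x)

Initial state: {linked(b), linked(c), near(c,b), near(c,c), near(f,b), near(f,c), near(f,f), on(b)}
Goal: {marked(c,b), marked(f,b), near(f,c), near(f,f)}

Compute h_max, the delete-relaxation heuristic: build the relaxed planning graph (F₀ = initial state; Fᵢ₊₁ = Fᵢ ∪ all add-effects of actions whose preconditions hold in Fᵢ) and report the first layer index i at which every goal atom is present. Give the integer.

2

F0 = init (8 atoms)
F1 = F0 ∪ {linked(f), marked(c,b), marked(c,c), on(c), on(f)}  (13 atoms)
F2 = F1 ∪ {marked(c,f), marked(f,b), marked(f,c), marked(f,f)}  (17 atoms)
goal ⊆ F2  ⇒  h_max = 2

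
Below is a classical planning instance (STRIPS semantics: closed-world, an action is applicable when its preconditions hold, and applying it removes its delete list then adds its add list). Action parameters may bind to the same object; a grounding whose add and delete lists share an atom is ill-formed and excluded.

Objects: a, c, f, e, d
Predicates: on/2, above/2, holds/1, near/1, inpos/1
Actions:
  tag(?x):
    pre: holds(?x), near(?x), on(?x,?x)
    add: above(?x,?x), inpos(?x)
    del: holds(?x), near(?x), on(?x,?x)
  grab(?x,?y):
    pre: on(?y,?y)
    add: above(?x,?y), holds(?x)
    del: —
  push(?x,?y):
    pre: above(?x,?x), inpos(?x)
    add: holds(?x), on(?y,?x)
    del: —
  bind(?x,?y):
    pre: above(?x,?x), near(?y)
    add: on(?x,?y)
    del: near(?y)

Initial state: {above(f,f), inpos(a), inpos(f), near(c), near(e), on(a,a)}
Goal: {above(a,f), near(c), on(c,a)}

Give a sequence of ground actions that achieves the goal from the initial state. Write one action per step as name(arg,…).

grab(a,a); push(a,c); push(f,f); grab(a,f)

1. grab(a,a)  →  {above(a,a), above(f,f), holds(a), inpos(a), inpos(f), near(c), near(e), on(a,a)}
2. push(a,c)  →  {above(a,a), above(f,f), holds(a), inpos(a), inpos(f), near(c), near(e), on(a,a), on(c,a)}
3. push(f,f)  →  {above(a,a), above(f,f), holds(a), holds(f), inpos(a), inpos(f), near(c), near(e), on(a,a), on(c,a), on(f,f)}
4. grab(a,f)  →  {above(a,a), above(a,f), above(f,f), holds(a), holds(f), inpos(a), inpos(f), near(c), near(e), on(a,a), on(c,a), on(f,f)}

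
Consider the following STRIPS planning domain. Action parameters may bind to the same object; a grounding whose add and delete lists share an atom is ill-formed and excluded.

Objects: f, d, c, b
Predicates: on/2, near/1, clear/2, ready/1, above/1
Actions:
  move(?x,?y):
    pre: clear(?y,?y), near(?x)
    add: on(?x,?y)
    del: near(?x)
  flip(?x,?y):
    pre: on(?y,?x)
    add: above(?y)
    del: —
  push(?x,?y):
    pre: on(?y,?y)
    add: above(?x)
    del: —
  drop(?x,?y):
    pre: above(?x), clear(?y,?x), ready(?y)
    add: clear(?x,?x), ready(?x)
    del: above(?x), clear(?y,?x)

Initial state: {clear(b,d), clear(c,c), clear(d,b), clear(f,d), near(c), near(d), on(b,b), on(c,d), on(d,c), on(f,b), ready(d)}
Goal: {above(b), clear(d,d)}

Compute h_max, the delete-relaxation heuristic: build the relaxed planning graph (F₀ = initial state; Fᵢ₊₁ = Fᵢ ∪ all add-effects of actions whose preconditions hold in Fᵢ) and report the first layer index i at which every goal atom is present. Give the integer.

3

F0 = init (11 atoms)
F1 = F0 ∪ {above(b), above(c), above(d), above(f), on(c,c)}  (16 atoms)
F2 = F1 ∪ {clear(b,b), ready(b)}  (18 atoms)
F3 = F2 ∪ {clear(d,d), on(c,b), on(d,b)}  (21 atoms)
goal ⊆ F3  ⇒  h_max = 3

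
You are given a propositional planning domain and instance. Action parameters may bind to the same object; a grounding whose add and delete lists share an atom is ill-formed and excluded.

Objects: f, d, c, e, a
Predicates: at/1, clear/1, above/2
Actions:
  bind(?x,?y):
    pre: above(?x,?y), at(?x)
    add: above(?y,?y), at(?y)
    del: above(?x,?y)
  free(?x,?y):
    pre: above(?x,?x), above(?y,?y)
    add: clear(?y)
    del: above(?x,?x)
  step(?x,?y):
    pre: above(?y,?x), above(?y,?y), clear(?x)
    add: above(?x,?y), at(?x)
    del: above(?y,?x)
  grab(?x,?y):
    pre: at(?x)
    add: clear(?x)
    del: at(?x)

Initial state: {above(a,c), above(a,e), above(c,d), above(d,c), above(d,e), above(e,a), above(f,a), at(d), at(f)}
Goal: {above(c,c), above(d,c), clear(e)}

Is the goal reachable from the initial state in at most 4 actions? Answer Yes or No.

1. bind(f,a)  →  {above(a,a), above(a,c), above(a,e), above(c,d), above(d,c), above(d,e), above(e,a), at(a), at(d), at(f)}
2. bind(d,e)  →  {above(a,a), above(a,c), above(a,e), above(c,d), above(d,c), above(e,a), above(e,e), at(a), at(d), at(e), at(f)}
3. bind(a,c)  →  {above(a,a), above(a,e), above(c,c), above(c,d), above(d,c), above(e,a), above(e,e), at(a), at(c), at(d), at(e), at(f)}
4. free(e,e)  →  {above(a,a), above(a,e), above(c,c), above(c,d), above(d,c), above(e,a), at(a), at(c), at(d), at(e), at(f), clear(e)}
optimal plan length = 4; 4 ≤ 4

Yes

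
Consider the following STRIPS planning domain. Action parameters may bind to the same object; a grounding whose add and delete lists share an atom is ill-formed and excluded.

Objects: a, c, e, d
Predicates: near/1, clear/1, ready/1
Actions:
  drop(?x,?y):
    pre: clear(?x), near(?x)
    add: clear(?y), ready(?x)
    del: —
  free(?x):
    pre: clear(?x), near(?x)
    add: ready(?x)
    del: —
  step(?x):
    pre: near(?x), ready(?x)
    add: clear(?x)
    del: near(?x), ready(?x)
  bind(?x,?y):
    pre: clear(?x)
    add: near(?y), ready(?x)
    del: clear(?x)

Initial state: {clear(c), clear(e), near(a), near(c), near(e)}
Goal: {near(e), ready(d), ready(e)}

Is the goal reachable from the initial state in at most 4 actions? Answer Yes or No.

Yes

1. drop(e,d)  →  {clear(c), clear(d), clear(e), near(a), near(c), near(e), ready(e)}
2. bind(d,a)  →  {clear(c), clear(e), near(a), near(c), near(e), ready(d), ready(e)}
optimal plan length = 2; 2 ≤ 4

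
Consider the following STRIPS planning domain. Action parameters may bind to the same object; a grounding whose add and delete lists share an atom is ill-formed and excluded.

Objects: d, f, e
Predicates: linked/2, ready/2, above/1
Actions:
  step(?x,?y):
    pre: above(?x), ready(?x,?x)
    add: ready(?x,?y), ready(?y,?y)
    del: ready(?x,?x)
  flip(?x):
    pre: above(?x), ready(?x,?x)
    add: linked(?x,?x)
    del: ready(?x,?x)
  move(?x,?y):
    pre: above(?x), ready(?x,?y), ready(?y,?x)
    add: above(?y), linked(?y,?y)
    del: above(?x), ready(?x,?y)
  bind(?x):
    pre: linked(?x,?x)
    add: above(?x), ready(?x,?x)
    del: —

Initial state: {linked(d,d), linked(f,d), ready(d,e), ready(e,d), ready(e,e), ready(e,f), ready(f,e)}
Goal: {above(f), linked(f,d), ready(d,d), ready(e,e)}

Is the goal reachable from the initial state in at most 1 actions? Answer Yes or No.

1. bind(d)  →  {above(d), linked(d,d), linked(f,d), ready(d,d), ready(d,e), ready(e,d), ready(e,e), ready(e,f), ready(f,e)}
2. move(d,e)  →  {above(e), linked(d,d), linked(e,e), linked(f,d), ready(d,d), ready(e,d), ready(e,e), ready(e,f), ready(f,e)}
3. move(e,f)  →  {above(f), linked(d,d), linked(e,e), linked(f,d), linked(f,f), ready(d,d), ready(e,d), ready(e,e), ready(f,e)}
optimal plan length = 3; 3 > 1

No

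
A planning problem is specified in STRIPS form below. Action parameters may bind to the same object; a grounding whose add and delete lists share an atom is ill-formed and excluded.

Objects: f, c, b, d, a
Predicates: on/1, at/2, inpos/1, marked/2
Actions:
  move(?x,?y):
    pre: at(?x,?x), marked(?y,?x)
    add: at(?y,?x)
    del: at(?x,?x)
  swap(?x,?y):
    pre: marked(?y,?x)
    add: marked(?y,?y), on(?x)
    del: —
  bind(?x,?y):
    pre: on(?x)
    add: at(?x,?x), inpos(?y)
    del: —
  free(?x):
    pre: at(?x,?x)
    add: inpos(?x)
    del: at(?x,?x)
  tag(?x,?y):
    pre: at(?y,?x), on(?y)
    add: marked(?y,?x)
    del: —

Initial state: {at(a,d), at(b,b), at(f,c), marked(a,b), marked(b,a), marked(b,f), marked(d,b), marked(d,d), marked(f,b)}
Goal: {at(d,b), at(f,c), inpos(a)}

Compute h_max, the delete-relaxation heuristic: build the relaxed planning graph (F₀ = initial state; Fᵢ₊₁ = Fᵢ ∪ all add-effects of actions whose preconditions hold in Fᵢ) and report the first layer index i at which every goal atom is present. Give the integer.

2

F0 = init (9 atoms)
F1 = F0 ∪ {at(a,b), at(d,b), at(f,b), inpos(b), marked(a,a), marked(b,b), marked(f,f), on(a), on(b), on(d), on(f)}  (20 atoms)
F2 = F1 ∪ {at(a,a), at(d,d), at(f,f), inpos(a), inpos(c), inpos(d), inpos(f), marked(a,d), marked(f,c)}  (29 atoms)
goal ⊆ F2  ⇒  h_max = 2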